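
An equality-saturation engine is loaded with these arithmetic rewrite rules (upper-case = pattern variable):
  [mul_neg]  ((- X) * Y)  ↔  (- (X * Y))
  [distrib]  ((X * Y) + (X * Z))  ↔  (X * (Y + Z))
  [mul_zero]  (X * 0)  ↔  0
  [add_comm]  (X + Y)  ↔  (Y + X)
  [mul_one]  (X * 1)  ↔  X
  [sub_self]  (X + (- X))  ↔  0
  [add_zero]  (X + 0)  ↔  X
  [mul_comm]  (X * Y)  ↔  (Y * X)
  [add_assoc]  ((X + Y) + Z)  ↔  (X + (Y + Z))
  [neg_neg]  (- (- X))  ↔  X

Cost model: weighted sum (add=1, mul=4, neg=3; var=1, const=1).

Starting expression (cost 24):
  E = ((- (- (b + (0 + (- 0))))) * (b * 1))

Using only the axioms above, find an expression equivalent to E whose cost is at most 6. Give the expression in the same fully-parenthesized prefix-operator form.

(b * b)   [cost 6]

step 1: sub_self (→) rewrites (0 + (- 0)) into 0, now ((- (- (b + 0))) * (b * 1))
step 2: mul_one (→) rewrites (b * 1) into b, now ((- (- (b + 0))) * b)
step 3: add_zero (→) rewrites (b + 0) into b, now ((- (- b)) * b)
step 4: neg_neg (→) rewrites (- (- b)) into b, reaching cost 6 (bound 6)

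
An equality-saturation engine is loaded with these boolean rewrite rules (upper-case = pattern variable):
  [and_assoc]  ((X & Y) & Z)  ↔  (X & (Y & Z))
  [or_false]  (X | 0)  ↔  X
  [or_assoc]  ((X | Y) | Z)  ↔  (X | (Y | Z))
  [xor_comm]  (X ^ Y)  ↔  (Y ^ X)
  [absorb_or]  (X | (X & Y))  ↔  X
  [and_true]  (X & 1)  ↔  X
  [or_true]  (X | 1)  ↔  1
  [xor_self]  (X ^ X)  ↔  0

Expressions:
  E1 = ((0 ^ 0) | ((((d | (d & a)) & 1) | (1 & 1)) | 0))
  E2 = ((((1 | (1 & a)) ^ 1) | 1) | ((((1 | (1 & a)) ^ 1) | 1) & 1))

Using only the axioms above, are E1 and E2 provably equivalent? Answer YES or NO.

1. [absorb_or →] (d | (d & a))  →  d;  E1 = ((0 ^ 0) | (((d & 1) | (1 & 1)) | 0))
2. [and_true →] (d & 1)  →  d;  E1 = ((0 ^ 0) | ((d | (1 & 1)) | 0))
3. [xor_self →] (0 ^ 0)  →  0;  E1 = (0 | ((d | (1 & 1)) | 0))
4. [and_true →] (1 & 1)  →  1;  E1 = (0 | ((d | 1) | 0))
5. [or_true →] (d | 1)  →  1;  E1 = (0 | (1 | 0))
6. [or_false →] (1 | 0)  →  1;  E1 = (0 | 1)
7. [xor_self ←] 0  →  (1 ^ 1);  E1 = ((1 ^ 1) | 1)
8. [absorb_or ←] 1  →  (1 | (1 & a));  E1 = (((1 | (1 & a)) ^ 1) | 1)
9. [absorb_or ←] (((1 | (1 & a)) ^ 1) | 1)  →  ((((1 | (1 & a)) ^ 1) | 1) | ((((1 | (1 & a)) ^ 1) | 1) & 1));  this is E2

YES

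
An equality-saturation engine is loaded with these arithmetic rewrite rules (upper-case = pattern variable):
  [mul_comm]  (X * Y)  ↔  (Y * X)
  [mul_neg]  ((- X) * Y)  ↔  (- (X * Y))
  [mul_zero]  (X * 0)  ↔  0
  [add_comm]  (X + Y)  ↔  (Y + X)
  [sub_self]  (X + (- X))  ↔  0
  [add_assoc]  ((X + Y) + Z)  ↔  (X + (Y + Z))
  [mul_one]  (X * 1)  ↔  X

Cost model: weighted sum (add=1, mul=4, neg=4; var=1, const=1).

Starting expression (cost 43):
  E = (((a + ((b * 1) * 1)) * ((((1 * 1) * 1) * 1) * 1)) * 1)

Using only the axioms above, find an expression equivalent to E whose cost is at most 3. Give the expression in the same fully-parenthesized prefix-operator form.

(a + b)   [cost 3]

step 1: mul_one (→) rewrites ((1 * 1) * 1) into (1 * 1), now (((a + ((b * 1) * 1)) * (((1 * 1) * 1) * 1)) * 1)
step 2: mul_one (→) rewrites (1 * 1) into 1, now (((a + ((b * 1) * 1)) * ((1 * 1) * 1)) * 1)
step 3: add_comm (→) rewrites (a + ((b * 1) * 1)) into (((b * 1) * 1) + a), now (((((b * 1) * 1) + a) * ((1 * 1) * 1)) * 1)
step 4: mul_one (→) rewrites (((((b * 1) * 1) + a) * ((1 * 1) * 1)) * 1) into ((((b * 1) * 1) + a) * ((1 * 1) * 1))
step 5: mul_comm (→) rewrites ((1 * 1) * 1) into (1 * (1 * 1)), now ((((b * 1) * 1) + a) * (1 * (1 * 1)))
step 6: add_comm (→) rewrites (((b * 1) * 1) + a) into (a + ((b * 1) * 1)), now ((a + ((b * 1) * 1)) * (1 * (1 * 1)))
step 7: mul_one (→) rewrites (1 * 1) into 1, now ((a + ((b * 1) * 1)) * (1 * 1))
step 8: mul_one (→) rewrites (1 * 1) into 1, now ((a + ((b * 1) * 1)) * 1)
step 9: mul_one (→) rewrites (b * 1) into b, now ((a + (b * 1)) * 1)
step 10: mul_one (→) rewrites (b * 1) into b, now ((a + b) * 1)
step 11: mul_one (→) rewrites ((a + b) * 1) into (a + b), reaching cost 3 (bound 3)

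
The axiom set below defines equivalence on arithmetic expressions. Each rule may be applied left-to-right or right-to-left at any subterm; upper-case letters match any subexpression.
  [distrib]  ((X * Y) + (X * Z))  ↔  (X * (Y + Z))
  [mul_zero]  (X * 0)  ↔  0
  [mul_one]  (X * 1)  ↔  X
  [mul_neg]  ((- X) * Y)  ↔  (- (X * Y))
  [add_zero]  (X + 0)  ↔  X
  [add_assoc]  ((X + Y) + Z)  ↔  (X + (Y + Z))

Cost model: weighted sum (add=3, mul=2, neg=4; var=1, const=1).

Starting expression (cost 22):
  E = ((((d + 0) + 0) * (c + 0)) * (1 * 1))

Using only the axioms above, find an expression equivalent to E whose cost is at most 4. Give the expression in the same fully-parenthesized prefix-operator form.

(1) (d + 0)  =[add_zero →]=  d    ⊢ (((d + 0) * (c + 0)) * (1 * 1))
(2) (c + 0)  =[add_zero →]=  c    ⊢ (((d + 0) * c) * (1 * 1))
(3) (1 * 1)  =[mul_one →]=  1    ⊢ (((d + 0) * c) * 1)
(4) (d + 0)  =[add_zero →]=  d    ⊢ ((d * c) * 1)
(5) ((d * c) * 1)  =[mul_one →]=  (d * c)    ⊢ cost 4, within 4

(d * c)   [cost 4]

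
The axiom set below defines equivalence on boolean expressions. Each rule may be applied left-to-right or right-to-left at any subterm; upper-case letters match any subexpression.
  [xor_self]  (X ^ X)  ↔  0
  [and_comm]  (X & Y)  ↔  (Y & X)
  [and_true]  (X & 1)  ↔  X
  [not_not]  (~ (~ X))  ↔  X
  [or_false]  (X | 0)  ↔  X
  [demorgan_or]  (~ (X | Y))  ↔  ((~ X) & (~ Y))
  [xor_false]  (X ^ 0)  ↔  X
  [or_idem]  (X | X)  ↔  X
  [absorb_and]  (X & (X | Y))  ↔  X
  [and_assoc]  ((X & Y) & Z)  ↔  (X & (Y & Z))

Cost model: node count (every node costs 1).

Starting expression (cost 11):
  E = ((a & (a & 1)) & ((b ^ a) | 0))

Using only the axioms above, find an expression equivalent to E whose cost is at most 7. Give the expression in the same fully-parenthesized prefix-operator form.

step 1: and_comm (→) rewrites (a & (a & 1)) into ((a & 1) & a), now (((a & 1) & a) & ((b ^ a) | 0))
step 2: or_false (→) rewrites ((b ^ a) | 0) into (b ^ a), now (((a & 1) & a) & (b ^ a))
step 3: and_true (→) rewrites (a & 1) into a, reaching cost 7 (bound 7)

((a & a) & (b ^ a))   [cost 7]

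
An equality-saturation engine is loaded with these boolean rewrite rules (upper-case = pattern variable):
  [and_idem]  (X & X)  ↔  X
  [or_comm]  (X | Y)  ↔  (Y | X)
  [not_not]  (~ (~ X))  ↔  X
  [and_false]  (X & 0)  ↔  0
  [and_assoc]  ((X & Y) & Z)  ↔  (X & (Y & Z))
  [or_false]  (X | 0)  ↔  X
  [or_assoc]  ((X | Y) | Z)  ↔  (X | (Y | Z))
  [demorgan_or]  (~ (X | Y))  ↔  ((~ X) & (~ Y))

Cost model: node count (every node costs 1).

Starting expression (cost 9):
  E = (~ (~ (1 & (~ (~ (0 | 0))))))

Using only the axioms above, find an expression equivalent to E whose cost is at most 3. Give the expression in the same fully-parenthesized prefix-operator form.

1. [not_not →] (~ (~ (1 & (~ (~ (0 | 0))))))  →  (1 & (~ (~ (0 | 0))))
2. [not_not →] (~ (~ (0 | 0)))  →  (0 | 0);  E = (1 & (0 | 0))
3. [or_false →] (0 | 0)  →  0;  cost 3 ≤ 3, done

(1 & 0)   [cost 3]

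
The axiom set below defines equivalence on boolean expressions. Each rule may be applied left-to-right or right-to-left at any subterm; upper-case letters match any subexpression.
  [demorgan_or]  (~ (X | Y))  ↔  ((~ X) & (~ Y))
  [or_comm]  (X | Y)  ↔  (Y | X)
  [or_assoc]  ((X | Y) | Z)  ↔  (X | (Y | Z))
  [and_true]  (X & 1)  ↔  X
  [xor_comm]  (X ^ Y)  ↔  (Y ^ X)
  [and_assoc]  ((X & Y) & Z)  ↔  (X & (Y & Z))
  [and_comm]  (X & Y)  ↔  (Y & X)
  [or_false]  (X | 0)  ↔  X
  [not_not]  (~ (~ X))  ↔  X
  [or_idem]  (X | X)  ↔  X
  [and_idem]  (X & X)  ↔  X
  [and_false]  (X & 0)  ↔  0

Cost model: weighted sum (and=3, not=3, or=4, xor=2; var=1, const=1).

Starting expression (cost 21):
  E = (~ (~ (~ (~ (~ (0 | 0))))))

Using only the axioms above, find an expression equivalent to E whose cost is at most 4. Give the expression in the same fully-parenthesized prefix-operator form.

step 1: or_false (→) rewrites (0 | 0) into 0, now (~ (~ (~ (~ (~ 0)))))
step 2: not_not (→) rewrites (~ (~ (~ (~ (~ 0))))) into (~ (~ (~ 0)))
step 3: not_not (→) rewrites (~ (~ 0)) into 0, reaching cost 4 (bound 4)

(~ 0)   [cost 4]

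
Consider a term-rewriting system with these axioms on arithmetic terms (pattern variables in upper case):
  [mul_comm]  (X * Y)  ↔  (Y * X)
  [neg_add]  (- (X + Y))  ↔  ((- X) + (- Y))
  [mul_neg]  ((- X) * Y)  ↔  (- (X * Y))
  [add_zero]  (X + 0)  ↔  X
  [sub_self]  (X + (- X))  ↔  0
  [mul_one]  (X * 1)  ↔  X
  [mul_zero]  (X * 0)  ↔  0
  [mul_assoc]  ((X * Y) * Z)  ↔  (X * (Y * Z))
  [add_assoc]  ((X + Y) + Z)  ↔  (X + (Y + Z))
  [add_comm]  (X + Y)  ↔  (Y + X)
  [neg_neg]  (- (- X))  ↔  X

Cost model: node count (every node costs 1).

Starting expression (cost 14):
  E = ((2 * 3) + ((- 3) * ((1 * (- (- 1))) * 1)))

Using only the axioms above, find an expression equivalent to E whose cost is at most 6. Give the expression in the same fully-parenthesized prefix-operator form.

((2 * 3) + (- 3))   [cost 6]

step 1: neg_neg (→) rewrites (- (- 1)) into 1, now ((2 * 3) + ((- 3) * ((1 * 1) * 1)))
step 2: mul_one (→) rewrites (1 * 1) into 1, now ((2 * 3) + ((- 3) * (1 * 1)))
step 3: mul_one (→) rewrites (1 * 1) into 1, now ((2 * 3) + ((- 3) * 1))
step 4: mul_one (→) rewrites ((- 3) * 1) into (- 3), reaching cost 6 (bound 6)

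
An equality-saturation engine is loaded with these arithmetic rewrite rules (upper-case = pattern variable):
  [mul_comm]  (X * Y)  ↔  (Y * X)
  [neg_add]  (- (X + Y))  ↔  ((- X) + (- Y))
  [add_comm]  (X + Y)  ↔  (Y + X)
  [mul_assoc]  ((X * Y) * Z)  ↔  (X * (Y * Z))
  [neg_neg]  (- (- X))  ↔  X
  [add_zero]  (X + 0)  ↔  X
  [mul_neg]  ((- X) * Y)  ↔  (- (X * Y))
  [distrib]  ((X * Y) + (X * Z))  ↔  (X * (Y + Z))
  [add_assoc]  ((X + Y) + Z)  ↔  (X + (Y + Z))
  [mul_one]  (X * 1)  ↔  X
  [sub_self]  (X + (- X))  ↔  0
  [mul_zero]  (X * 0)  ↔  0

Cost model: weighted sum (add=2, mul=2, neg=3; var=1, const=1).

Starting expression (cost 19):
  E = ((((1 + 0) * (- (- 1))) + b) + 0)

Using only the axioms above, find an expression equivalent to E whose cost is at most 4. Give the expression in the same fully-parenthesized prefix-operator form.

step 1: add_zero (→) rewrites ((((1 + 0) * (- (- 1))) + b) + 0) into (((1 + 0) * (- (- 1))) + b)
step 2: add_zero (→) rewrites (1 + 0) into 1, now ((1 * (- (- 1))) + b)
step 3: neg_neg (→) rewrites (- (- 1)) into 1, now ((1 * 1) + b)
step 4: mul_one (→) rewrites (1 * 1) into 1, reaching cost 4 (bound 4)

(1 + b)   [cost 4]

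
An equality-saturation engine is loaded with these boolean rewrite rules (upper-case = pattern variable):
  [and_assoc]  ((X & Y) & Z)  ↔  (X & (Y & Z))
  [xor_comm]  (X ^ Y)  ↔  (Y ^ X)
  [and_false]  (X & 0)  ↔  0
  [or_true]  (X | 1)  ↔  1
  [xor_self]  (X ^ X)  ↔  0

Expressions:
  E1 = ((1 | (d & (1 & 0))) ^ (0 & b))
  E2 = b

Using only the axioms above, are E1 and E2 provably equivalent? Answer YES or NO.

NO

The axioms are sound identities: if E1 ↔* E2 then E1 and E2 evaluate identically under any assignment.
Under b=0, d=0: E1 evaluates to 1, E2 to 0. Distinct ⇒ no rewrite sequence connects them.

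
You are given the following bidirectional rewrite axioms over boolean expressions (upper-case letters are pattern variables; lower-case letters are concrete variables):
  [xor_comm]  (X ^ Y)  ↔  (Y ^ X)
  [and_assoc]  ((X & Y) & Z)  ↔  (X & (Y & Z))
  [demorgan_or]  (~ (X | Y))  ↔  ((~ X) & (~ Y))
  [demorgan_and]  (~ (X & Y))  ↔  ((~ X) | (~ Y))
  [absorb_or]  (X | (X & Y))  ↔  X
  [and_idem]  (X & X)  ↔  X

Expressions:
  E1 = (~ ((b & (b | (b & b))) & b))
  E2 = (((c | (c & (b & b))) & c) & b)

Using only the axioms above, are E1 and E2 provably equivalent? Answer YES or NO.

NO

Every axiom is a valid identity, so a rewrite proof would force E1 and E2 to agree under every assignment.
At b=0, c=0: E1 = 1 but E2 = 0; they differ, so no derivation exists.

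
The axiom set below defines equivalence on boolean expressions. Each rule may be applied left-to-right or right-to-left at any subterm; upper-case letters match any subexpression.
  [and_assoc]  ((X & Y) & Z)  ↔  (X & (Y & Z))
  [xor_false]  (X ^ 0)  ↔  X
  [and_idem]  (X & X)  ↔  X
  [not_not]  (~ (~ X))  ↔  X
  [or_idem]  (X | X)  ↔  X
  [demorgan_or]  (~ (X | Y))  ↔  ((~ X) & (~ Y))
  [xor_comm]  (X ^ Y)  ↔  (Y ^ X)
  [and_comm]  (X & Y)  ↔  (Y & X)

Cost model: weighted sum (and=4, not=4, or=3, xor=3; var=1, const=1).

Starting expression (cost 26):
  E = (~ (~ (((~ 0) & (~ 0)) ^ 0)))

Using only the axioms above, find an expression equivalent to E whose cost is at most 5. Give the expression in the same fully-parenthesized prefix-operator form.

(~ 0)   [cost 5]

(1) (~ (~ (((~ 0) & (~ 0)) ^ 0)))  =[not_not →]=  (((~ 0) & (~ 0)) ^ 0)
(2) ((~ 0) & (~ 0))  =[and_idem →]=  (~ 0)    ⊢ ((~ 0) ^ 0)
(3) ((~ 0) ^ 0)  =[xor_false →]=  (~ 0)    ⊢ cost 5, within 5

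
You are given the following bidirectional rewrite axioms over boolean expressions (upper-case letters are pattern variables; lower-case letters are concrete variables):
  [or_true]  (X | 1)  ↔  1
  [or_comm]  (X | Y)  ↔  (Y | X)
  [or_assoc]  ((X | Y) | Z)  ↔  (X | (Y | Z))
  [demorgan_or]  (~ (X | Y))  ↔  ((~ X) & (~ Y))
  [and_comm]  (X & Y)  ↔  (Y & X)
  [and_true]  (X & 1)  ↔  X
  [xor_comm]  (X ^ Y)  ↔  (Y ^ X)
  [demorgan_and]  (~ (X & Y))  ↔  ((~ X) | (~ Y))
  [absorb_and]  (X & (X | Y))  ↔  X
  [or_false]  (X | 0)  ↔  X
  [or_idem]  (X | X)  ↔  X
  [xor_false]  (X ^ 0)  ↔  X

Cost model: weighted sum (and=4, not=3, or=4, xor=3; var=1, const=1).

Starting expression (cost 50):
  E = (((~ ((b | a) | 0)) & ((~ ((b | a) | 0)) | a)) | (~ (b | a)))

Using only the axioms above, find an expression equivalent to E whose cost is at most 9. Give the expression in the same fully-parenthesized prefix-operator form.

(~ (b | a))   [cost 9]

(1) ((~ ((b | a) | 0)) & ((~ ((b | a) | 0)) | a))  =[absorb_and →]=  (~ ((b | a) | 0))    ⊢ ((~ ((b | a) | 0)) | (~ (b | a)))
(2) ((b | a) | 0)  =[or_false →]=  (b | a)    ⊢ ((~ (b | a)) | (~ (b | a)))
(3) ((~ (b | a)) | (~ (b | a)))  =[or_idem →]=  (~ (b | a))    ⊢ cost 9, within 9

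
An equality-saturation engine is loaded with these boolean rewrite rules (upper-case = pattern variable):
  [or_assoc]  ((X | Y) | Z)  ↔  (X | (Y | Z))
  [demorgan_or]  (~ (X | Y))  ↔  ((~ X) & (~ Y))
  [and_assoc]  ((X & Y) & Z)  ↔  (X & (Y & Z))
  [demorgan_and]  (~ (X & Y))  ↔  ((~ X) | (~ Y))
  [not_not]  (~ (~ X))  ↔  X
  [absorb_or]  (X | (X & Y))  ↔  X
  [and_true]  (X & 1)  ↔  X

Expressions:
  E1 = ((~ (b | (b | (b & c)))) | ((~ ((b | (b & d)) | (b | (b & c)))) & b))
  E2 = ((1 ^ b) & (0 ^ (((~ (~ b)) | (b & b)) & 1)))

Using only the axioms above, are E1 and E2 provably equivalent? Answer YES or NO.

NO

Every axiom is a valid identity, so a rewrite proof would force E1 and E2 to agree under every assignment.
At b=0, c=0, d=0: E1 = 1 but E2 = 0; they differ, so no derivation exists.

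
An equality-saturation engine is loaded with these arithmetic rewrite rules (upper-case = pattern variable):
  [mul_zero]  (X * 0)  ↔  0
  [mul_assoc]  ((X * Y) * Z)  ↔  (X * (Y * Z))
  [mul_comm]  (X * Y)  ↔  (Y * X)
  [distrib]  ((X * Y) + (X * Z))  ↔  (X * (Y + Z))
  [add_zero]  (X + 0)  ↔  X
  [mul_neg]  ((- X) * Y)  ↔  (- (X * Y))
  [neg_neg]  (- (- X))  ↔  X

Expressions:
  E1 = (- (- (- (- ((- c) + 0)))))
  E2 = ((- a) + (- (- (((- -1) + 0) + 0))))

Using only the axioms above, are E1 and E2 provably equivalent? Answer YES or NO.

Every axiom is a valid identity, so a rewrite proof would force E1 and E2 to agree under every assignment.
At a=0, c=0: E1 = 0 but E2 = 1; they differ, so no derivation exists.

NO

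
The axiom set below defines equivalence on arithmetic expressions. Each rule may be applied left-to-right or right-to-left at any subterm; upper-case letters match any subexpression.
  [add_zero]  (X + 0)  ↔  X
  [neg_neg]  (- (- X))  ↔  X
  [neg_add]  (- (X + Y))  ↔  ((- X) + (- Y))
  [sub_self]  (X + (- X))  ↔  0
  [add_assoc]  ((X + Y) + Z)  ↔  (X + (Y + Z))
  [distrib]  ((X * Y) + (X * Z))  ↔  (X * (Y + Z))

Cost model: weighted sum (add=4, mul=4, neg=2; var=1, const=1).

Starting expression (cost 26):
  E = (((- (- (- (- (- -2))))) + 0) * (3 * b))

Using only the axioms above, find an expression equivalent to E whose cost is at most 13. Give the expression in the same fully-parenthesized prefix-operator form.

(1) (- (- (- (- -2))))  =[neg_neg →]=  (- (- -2))    ⊢ (((- (- (- -2))) + 0) * (3 * b))
(2) (- (- -2))  =[neg_neg →]=  -2    ⊢ (((- -2) + 0) * (3 * b))
(3) ((- -2) + 0)  =[add_zero →]=  (- -2)    ⊢ cost 13, within 13

((- -2) * (3 * b))   [cost 13]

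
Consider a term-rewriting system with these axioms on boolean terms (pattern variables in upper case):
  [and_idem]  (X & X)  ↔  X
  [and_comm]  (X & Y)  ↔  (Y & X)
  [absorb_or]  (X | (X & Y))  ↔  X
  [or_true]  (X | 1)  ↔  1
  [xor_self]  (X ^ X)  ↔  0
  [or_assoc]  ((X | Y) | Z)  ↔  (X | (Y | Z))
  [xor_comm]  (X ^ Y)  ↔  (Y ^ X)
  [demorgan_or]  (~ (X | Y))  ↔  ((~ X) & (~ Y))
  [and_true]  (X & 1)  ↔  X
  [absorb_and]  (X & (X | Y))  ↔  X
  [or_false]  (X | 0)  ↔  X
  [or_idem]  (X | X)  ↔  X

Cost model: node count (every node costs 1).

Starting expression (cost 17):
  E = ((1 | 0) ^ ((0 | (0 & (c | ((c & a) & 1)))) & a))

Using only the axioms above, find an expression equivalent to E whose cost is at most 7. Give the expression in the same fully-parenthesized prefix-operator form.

((1 | 0) ^ (0 & a))   [cost 7]

step 1: and_true (→) rewrites ((c & a) & 1) into (c & a), now ((1 | 0) ^ ((0 | (0 & (c | (c & a)))) & a))
step 2: absorb_or (→) rewrites (c | (c & a)) into c, now ((1 | 0) ^ ((0 | (0 & c)) & a))
step 3: absorb_or (→) rewrites (0 | (0 & c)) into 0, reaching cost 7 (bound 7)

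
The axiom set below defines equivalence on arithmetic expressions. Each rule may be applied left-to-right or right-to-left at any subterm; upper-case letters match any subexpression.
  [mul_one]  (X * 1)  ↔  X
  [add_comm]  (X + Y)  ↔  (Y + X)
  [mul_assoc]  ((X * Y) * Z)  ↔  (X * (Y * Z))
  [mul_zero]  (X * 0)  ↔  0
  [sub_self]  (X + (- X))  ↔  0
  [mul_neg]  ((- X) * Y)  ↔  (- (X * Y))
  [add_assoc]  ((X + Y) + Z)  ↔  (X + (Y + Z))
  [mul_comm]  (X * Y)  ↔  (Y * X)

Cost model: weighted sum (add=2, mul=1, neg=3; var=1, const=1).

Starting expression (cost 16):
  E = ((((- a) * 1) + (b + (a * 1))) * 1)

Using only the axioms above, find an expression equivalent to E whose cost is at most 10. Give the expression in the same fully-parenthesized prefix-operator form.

step 1: mul_one (→) rewrites ((((- a) * 1) + (b + (a * 1))) * 1) into (((- a) * 1) + (b + (a * 1)))
step 2: mul_one (→) rewrites ((- a) * 1) into (- a), now ((- a) + (b + (a * 1)))
step 3: mul_one (→) rewrites (a * 1) into a, reaching cost 10 (bound 10)

((- a) + (b + a))   [cost 10]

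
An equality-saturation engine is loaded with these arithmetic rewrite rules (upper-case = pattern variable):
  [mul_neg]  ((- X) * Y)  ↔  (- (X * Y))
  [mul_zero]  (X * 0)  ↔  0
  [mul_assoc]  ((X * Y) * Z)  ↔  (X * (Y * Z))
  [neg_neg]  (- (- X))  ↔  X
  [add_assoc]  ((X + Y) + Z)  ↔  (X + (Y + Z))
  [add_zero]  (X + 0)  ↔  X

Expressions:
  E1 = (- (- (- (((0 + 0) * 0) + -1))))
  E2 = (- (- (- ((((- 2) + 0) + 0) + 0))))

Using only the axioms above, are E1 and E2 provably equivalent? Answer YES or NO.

The axioms are sound identities: if E1 ↔* E2 then E1 and E2 evaluate identically under any assignment.
Under the empty assignment (no variables occur): E1 evaluates to 1, E2 to 2. Distinct ⇒ no rewrite sequence connects them.

NO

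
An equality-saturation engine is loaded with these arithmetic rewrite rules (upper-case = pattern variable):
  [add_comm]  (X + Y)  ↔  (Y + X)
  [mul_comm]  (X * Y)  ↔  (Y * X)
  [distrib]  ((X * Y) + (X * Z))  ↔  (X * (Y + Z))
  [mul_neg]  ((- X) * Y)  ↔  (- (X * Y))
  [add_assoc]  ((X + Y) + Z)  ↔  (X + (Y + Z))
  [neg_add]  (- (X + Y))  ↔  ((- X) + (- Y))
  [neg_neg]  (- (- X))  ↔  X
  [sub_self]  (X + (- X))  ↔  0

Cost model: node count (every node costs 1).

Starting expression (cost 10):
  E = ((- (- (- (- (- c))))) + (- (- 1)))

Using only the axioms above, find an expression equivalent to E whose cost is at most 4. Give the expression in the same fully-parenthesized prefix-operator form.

(1) (- (- 1))  =[neg_neg →]=  1    ⊢ ((- (- (- (- (- c))))) + 1)
(2) (- (- (- (- c))))  =[neg_neg →]=  (- (- c))    ⊢ ((- (- (- c))) + 1)
(3) (- (- (- c)))  =[neg_neg →]=  (- c)    ⊢ cost 4, within 4

((- c) + 1)   [cost 4]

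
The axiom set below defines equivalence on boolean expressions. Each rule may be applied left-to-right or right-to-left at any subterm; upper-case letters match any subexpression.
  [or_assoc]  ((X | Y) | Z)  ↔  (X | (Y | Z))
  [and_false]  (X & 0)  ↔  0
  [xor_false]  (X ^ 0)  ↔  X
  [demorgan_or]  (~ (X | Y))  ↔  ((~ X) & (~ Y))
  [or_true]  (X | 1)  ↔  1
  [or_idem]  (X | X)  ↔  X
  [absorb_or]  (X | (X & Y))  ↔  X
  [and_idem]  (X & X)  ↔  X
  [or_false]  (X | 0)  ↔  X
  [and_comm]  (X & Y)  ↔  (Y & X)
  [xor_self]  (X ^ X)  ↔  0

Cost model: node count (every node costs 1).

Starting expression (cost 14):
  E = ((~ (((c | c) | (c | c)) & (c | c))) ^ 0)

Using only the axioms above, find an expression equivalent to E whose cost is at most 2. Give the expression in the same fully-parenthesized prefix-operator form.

(~ c)   [cost 2]

(1) ((c | c) | (c | c))  =[or_idem →]=  (c | c)    ⊢ ((~ ((c | c) & (c | c))) ^ 0)
(2) ((~ ((c | c) & (c | c))) ^ 0)  =[xor_false →]=  (~ ((c | c) & (c | c)))
(3) (c | c)  =[or_idem →]=  c    ⊢ (~ ((c | c) & c))
(4) (c | c)  =[or_idem →]=  c    ⊢ (~ (c & c))
(5) (c & c)  =[and_idem →]=  c    ⊢ cost 2, within 2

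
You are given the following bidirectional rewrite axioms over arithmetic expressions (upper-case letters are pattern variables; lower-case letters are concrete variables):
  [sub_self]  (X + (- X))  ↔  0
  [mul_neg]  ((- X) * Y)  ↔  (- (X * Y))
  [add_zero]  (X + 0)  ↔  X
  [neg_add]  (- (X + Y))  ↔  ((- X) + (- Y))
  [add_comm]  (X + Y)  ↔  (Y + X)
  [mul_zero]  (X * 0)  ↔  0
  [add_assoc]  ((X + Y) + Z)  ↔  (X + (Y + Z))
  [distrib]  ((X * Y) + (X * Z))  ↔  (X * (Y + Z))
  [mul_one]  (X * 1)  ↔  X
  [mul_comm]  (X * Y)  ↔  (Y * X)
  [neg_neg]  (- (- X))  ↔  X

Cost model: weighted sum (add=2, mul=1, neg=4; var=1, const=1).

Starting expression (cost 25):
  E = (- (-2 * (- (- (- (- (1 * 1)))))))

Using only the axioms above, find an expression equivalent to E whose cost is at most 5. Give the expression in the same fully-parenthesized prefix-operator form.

1. [neg_neg →] (- (- (- (1 * 1))))  →  (- (1 * 1));  E = (- (-2 * (- (- (1 * 1)))))
2. [neg_neg →] (- (- (1 * 1)))  →  (1 * 1);  E = (- (-2 * (1 * 1)))
3. [mul_one →] (1 * 1)  →  1;  E = (- (-2 * 1))
4. [mul_one →] (-2 * 1)  →  -2;  cost 5 ≤ 5, done

(- -2)   [cost 5]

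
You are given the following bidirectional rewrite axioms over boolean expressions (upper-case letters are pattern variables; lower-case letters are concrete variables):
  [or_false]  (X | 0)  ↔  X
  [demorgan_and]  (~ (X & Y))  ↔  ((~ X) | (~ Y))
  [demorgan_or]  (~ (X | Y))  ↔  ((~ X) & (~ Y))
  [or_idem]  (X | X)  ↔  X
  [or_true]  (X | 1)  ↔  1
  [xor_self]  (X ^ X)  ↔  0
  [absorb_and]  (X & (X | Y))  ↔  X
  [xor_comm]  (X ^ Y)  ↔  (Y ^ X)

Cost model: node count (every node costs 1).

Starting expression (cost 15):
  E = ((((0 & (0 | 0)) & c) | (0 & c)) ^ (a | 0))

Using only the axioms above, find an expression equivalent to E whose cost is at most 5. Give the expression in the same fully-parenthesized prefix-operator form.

1. [or_false →] (a | 0)  →  a;  E = ((((0 & (0 | 0)) & c) | (0 & c)) ^ a)
2. [absorb_and →] (0 & (0 | 0))  →  0;  E = (((0 & c) | (0 & c)) ^ a)
3. [or_idem →] ((0 & c) | (0 & c))  →  (0 & c);  cost 5 ≤ 5, done

((0 & c) ^ a)   [cost 5]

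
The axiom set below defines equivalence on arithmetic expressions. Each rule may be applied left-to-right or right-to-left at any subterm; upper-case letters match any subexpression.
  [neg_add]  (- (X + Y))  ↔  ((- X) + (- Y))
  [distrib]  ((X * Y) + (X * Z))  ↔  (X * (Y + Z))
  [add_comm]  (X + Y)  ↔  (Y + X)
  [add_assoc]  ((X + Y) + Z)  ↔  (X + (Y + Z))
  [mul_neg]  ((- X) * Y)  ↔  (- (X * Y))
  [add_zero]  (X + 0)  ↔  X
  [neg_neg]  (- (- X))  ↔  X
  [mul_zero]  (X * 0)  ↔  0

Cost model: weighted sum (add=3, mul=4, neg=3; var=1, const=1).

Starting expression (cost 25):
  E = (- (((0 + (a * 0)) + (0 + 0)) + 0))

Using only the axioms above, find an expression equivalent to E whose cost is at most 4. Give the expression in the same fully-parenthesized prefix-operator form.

step 1: mul_zero (→) rewrites (a * 0) into 0, now (- (((0 + 0) + (0 + 0)) + 0))
step 2: add_zero (→) rewrites (0 + 0) into 0, now (- (((0 + 0) + 0) + 0))
step 3: add_zero (→) rewrites (0 + 0) into 0, now (- ((0 + 0) + 0))
step 4: add_zero (→) rewrites ((0 + 0) + 0) into (0 + 0), now (- (0 + 0))
step 5: add_zero (→) rewrites (0 + 0) into 0, reaching cost 4 (bound 4)

(- 0)   [cost 4]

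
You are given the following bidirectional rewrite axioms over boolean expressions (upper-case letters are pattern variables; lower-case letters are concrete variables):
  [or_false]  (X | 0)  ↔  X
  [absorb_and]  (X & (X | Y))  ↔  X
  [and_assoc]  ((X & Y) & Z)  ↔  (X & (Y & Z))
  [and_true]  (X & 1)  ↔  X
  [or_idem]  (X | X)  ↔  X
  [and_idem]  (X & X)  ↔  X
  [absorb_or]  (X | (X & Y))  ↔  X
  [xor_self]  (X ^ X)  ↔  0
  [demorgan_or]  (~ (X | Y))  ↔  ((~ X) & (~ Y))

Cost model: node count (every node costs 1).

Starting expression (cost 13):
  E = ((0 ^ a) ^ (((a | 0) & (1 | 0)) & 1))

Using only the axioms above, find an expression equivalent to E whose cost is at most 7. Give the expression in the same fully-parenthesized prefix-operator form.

(1) (1 | 0)  =[or_false →]=  1    ⊢ ((0 ^ a) ^ (((a | 0) & 1) & 1))
(2) ((a | 0) & 1)  =[and_true →]=  (a | 0)    ⊢ ((0 ^ a) ^ ((a | 0) & 1))
(3) ((a | 0) & 1)  =[and_true →]=  (a | 0)    ⊢ cost 7, within 7

((0 ^ a) ^ (a | 0))   [cost 7]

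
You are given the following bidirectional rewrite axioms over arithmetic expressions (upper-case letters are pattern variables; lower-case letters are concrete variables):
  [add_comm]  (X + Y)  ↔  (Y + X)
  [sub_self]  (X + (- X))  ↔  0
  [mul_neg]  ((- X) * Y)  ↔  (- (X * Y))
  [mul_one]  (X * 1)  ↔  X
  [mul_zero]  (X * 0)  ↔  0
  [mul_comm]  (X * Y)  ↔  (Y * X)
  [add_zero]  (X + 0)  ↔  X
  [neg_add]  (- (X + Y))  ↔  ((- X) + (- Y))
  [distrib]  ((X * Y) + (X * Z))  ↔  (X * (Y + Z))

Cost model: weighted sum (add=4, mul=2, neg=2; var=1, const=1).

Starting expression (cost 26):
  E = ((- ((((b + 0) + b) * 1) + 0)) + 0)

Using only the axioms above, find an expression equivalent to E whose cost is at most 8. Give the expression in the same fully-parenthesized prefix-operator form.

step 1: mul_one (→) rewrites (((b + 0) + b) * 1) into ((b + 0) + b), now ((- (((b + 0) + b) + 0)) + 0)
step 2: add_zero (→) rewrites (((b + 0) + b) + 0) into ((b + 0) + b), now ((- ((b + 0) + b)) + 0)
step 3: add_zero (→) rewrites (b + 0) into b, now ((- (b + b)) + 0)
step 4: add_zero (→) rewrites ((- (b + b)) + 0) into (- (b + b)), reaching cost 8 (bound 8)

(- (b + b))   [cost 8]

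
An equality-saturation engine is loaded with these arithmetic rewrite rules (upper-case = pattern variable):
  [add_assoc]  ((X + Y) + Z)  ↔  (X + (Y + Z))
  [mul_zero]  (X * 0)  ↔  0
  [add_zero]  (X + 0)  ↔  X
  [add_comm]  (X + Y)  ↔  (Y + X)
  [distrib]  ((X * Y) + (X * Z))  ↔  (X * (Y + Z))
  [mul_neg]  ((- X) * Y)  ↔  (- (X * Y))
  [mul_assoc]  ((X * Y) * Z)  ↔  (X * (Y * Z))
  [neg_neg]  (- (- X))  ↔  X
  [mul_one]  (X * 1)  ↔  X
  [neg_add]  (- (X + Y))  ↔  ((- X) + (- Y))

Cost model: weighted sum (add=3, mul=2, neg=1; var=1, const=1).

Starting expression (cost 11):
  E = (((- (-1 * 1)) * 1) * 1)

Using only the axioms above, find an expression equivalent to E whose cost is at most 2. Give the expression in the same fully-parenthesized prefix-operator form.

(- -1)   [cost 2]

step 1: mul_one (→) rewrites (-1 * 1) into -1, now (((- -1) * 1) * 1)
step 2: mul_one (→) rewrites (((- -1) * 1) * 1) into ((- -1) * 1)
step 3: mul_one (→) rewrites ((- -1) * 1) into (- -1), reaching cost 2 (bound 2)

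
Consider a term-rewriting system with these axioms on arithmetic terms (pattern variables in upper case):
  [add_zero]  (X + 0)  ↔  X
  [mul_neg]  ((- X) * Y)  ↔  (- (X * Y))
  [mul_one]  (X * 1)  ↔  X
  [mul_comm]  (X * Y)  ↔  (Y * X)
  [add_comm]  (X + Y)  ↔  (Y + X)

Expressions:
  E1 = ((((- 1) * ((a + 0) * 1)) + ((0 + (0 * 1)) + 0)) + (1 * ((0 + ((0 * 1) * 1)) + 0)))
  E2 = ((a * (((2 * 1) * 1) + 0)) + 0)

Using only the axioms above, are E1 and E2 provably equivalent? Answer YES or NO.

All listed rules preserve value, hence provable equivalence implies equal values everywhere; look for a separating assignment.
a=1 gives E1 ↦ -1, E2 ↦ 2; values differ ⇒ not provably equivalent.

NO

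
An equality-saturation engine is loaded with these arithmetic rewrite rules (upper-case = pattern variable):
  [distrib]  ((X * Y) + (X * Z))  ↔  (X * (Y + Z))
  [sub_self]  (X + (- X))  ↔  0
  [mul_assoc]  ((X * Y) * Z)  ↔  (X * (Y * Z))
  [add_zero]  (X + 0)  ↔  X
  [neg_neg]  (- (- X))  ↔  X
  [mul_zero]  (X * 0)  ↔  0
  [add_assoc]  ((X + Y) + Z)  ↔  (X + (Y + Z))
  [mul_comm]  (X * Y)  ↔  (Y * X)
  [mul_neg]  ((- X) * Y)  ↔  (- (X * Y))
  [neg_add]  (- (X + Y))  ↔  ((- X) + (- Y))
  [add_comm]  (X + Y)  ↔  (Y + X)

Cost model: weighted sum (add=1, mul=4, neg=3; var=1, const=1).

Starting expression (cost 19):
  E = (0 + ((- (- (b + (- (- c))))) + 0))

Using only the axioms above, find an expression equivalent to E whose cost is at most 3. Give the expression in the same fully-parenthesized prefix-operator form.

(1) (- (- c))  =[neg_neg →]=  c    ⊢ (0 + ((- (- (b + c))) + 0))
(2) ((- (- (b + c))) + 0)  =[add_zero →]=  (- (- (b + c)))    ⊢ (0 + (- (- (b + c))))
(3) (0 + (- (- (b + c))))  =[add_comm →]=  ((- (- (b + c))) + 0)
(4) ((- (- (b + c))) + 0)  =[add_zero →]=  (- (- (b + c)))
(5) (- (- (b + c)))  =[neg_neg →]=  (b + c)    ⊢ cost 3, within 3

(b + c)   [cost 3]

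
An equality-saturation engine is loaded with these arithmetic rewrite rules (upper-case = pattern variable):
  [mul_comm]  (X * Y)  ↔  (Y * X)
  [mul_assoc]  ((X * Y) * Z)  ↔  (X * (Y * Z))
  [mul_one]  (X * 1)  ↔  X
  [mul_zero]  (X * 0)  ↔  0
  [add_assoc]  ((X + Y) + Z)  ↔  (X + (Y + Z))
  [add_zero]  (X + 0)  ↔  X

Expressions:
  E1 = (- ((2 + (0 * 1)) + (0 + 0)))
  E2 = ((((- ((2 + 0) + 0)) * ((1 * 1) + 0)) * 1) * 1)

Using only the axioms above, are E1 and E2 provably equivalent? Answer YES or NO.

YES

(1) (0 * 1)  =[mul_one →]=  0    ⊢ (- ((2 + 0) + (0 + 0)))
(2) (0 + 0)  =[add_zero →]=  0    ⊢ (- ((2 + 0) + 0))
(3) ((2 + 0) + 0)  =[add_zero →]=  (2 + 0)    ⊢ (- (2 + 0))
(4) (2 + 0)  =[add_zero →]=  2    ⊢ (- 2)
(5) (- 2)  =[mul_one ←]=  ((- 2) * 1)
(6) (- 2)  =[mul_one ←]=  ((- 2) * 1)    ⊢ (((- 2) * 1) * 1)
(7) 1  =[add_zero ←]=  (1 + 0)    ⊢ (((- 2) * (1 + 0)) * 1)
(8) (((- 2) * (1 + 0)) * 1)  =[mul_one ←]=  ((((- 2) * (1 + 0)) * 1) * 1)
(9) 2  =[add_zero ←]=  (2 + 0)    ⊢ ((((- (2 + 0)) * (1 + 0)) * 1) * 1)
(10) 1  =[mul_one ←]=  (1 * 1)    ⊢ ((((- (2 + 0)) * ((1 * 1) + 0)) * 1) * 1)
(11) (2 + 0)  =[add_zero ←]=  ((2 + 0) + 0)    ⊢ E2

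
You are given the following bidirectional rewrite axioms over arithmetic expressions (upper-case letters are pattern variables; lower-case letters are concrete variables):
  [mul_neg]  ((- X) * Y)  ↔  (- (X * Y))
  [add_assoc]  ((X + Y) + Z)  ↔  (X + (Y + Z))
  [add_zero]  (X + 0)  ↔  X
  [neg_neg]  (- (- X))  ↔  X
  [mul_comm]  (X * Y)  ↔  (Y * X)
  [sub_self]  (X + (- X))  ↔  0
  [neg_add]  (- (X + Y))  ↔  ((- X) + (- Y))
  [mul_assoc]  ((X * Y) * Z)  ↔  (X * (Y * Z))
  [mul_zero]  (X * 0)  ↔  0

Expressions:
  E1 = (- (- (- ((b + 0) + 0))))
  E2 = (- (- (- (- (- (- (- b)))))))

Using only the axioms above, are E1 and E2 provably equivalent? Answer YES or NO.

step 1: add_zero (→) rewrites ((b + 0) + 0) into (b + 0), now (- (- (- (b + 0))))
step 2: add_zero (→) rewrites (b + 0) into b, now (- (- (- b)))
step 3: neg_neg (←) rewrites (- (- b)) into (- (- (- (- b)))), now (- (- (- (- (- b)))))
step 4: neg_neg (←) rewrites (- (- (- b))) into (- (- (- (- (- b))))), which is E2

YES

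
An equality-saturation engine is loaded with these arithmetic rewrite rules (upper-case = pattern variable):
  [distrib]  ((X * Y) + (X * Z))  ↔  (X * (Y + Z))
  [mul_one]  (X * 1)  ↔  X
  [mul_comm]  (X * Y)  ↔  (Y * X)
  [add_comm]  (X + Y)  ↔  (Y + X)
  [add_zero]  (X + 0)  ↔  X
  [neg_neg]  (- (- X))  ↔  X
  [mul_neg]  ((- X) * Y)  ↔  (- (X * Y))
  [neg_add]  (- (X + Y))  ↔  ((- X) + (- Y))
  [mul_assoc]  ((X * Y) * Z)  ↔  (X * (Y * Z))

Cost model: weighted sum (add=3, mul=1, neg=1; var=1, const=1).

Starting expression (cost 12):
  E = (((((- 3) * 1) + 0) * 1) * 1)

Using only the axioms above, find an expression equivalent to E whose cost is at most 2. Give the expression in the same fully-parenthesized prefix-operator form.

(- 3)   [cost 2]

step 1: mul_one (→) rewrites ((((- 3) * 1) + 0) * 1) into (((- 3) * 1) + 0), now ((((- 3) * 1) + 0) * 1)
step 2: mul_one (→) rewrites ((((- 3) * 1) + 0) * 1) into (((- 3) * 1) + 0)
step 3: mul_one (→) rewrites ((- 3) * 1) into (- 3), now ((- 3) + 0)
step 4: add_zero (→) rewrites ((- 3) + 0) into (- 3), reaching cost 2 (bound 2)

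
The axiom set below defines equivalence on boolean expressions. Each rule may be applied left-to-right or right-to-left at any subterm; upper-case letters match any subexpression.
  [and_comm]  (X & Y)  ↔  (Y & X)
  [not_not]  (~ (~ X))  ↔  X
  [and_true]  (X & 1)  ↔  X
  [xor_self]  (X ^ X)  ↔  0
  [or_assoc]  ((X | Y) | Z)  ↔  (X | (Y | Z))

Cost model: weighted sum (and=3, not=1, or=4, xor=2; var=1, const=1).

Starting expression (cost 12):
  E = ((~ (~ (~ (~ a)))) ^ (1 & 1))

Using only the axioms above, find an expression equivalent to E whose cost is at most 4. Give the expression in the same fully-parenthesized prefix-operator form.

(1) (~ (~ (~ (~ a))))  =[not_not →]=  (~ (~ a))    ⊢ ((~ (~ a)) ^ (1 & 1))
(2) (~ (~ a))  =[not_not →]=  a    ⊢ (a ^ (1 & 1))
(3) (1 & 1)  =[and_true →]=  1    ⊢ cost 4, within 4

(a ^ 1)   [cost 4]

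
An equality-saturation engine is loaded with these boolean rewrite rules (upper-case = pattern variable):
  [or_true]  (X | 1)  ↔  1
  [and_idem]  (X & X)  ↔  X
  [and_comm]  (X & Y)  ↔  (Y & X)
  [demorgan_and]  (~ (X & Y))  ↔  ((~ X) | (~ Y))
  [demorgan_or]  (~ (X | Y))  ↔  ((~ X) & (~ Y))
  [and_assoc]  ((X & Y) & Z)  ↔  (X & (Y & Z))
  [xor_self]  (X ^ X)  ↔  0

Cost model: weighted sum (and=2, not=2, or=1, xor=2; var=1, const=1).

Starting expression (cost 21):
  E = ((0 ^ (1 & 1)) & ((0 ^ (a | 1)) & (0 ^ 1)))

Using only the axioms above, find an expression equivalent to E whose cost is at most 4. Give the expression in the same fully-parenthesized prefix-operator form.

(0 ^ 1)   [cost 4]

1. [or_true →] (a | 1)  →  1;  E = ((0 ^ (1 & 1)) & ((0 ^ 1) & (0 ^ 1)))
2. [and_idem →] ((0 ^ 1) & (0 ^ 1))  →  (0 ^ 1);  E = ((0 ^ (1 & 1)) & (0 ^ 1))
3. [and_idem →] (1 & 1)  →  1;  E = ((0 ^ 1) & (0 ^ 1))
4. [and_idem →] ((0 ^ 1) & (0 ^ 1))  →  (0 ^ 1);  cost 4 ≤ 4, done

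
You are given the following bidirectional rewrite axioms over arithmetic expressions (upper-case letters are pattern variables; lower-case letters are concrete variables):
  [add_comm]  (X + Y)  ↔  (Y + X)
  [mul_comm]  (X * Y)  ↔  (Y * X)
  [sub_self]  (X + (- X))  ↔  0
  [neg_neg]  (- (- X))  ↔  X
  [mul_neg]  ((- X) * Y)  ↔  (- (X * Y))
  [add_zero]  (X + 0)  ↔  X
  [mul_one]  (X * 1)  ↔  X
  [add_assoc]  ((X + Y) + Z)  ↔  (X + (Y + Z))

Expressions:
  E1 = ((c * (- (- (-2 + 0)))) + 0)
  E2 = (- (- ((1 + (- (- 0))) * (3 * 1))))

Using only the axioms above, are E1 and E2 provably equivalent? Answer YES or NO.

The axioms are sound identities: if E1 ↔* E2 then E1 and E2 evaluate identically under any assignment.
Under c=0: E1 evaluates to 0, E2 to 3. Distinct ⇒ no rewrite sequence connects them.

NO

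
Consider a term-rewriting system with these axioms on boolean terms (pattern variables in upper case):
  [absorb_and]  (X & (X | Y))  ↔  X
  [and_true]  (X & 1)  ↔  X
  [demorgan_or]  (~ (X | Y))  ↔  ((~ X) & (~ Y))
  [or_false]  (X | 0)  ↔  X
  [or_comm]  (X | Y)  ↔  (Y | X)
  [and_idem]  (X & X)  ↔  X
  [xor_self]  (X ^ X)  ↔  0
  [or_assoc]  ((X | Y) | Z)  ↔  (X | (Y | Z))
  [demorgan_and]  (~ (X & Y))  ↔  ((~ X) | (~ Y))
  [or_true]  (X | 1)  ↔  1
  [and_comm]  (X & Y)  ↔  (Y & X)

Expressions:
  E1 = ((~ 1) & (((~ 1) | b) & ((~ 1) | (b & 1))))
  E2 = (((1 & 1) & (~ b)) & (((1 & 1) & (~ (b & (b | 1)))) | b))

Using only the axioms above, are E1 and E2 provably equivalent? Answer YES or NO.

NO

The axioms are sound identities: if E1 ↔* E2 then E1 and E2 evaluate identically under any assignment.
Under b=0: E1 evaluates to 0, E2 to 1. Distinct ⇒ no rewrite sequence connects them.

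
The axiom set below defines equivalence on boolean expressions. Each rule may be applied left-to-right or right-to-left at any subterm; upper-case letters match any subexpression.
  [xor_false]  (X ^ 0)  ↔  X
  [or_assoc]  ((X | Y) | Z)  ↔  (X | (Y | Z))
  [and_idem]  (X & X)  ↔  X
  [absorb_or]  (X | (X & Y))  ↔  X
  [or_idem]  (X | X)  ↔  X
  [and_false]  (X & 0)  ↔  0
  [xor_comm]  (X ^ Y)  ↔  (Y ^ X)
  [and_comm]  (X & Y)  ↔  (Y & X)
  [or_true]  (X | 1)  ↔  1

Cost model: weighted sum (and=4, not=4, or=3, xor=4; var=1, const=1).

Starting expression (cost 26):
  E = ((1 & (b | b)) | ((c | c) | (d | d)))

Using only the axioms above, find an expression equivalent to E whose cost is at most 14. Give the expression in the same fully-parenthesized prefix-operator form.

1. [or_idem →] (d | d)  →  d;  E = ((1 & (b | b)) | ((c | c) | d))
2. [or_idem →] (c | c)  →  c;  E = ((1 & (b | b)) | (c | d))
3. [or_idem →] (b | b)  →  b;  cost 14 ≤ 14, done

((1 & b) | (c | d))   [cost 14]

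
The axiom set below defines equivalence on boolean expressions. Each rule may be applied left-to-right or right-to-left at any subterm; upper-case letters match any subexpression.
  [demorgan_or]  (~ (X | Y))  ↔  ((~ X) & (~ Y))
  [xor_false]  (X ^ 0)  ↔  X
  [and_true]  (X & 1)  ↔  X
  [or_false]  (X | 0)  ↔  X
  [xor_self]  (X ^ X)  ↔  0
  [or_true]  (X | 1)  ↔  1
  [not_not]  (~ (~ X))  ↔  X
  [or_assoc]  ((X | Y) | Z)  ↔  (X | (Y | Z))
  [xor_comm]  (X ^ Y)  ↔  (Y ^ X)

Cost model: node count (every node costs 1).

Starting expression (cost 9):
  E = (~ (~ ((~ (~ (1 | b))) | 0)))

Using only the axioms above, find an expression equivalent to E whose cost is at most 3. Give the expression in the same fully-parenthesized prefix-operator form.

step 1: not_not (→) rewrites (~ (~ (1 | b))) into (1 | b), now (~ (~ ((1 | b) | 0)))
step 2: not_not (→) rewrites (~ (~ ((1 | b) | 0))) into ((1 | b) | 0)
step 3: or_assoc (→) rewrites ((1 | b) | 0) into (1 | (b | 0))
step 4: or_false (→) rewrites (b | 0) into b, reaching cost 3 (bound 3)

(1 | b)   [cost 3]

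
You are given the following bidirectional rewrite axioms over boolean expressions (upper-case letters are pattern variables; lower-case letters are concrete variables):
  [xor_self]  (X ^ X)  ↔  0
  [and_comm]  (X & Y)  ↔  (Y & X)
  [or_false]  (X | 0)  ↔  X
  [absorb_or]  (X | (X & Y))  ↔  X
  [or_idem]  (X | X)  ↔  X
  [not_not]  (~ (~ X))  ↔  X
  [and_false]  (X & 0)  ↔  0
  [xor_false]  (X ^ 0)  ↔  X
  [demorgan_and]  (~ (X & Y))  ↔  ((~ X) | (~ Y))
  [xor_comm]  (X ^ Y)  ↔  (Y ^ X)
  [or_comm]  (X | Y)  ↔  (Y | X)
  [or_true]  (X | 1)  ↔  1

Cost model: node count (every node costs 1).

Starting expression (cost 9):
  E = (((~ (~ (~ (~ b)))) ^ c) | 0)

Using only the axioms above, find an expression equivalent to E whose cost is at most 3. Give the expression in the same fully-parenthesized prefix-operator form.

(b ^ c)   [cost 3]

(1) (~ (~ b))  =[not_not →]=  b    ⊢ (((~ (~ b)) ^ c) | 0)
(2) (~ (~ b))  =[not_not →]=  b    ⊢ ((b ^ c) | 0)
(3) ((b ^ c) | 0)  =[or_false →]=  (b ^ c)    ⊢ cost 3, within 3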